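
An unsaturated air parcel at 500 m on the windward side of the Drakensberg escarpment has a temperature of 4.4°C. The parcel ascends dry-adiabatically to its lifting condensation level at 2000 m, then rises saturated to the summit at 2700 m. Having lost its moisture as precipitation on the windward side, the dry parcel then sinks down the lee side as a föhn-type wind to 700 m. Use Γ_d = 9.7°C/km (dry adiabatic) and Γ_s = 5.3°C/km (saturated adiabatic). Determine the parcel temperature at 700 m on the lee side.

500 → 2000 m (dry, 9.7°C/km): ΔT = -9.7 × 1.5 = -14.55°C → T = -10.15°C
2000 → 2700 m (saturated, 5.3°C/km): ΔT = -5.3 × 0.7 = -3.71°C → T = -13.86°C
2700 → 700 m (dry descent, 9.7°C/km): ΔT = +9.7 × 2 = +19.4°C → T = 5.54°C

5.54°C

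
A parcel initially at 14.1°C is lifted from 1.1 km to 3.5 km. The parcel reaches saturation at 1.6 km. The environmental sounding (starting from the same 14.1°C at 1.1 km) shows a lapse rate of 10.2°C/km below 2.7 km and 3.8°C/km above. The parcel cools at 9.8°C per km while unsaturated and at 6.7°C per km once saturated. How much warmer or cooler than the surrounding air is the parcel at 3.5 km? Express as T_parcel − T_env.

Parcel:
  From 1100 m to 1600 m (dry): cools by 9.8 × 0.5 = 4.9°C, giving 9.2°C.
  From 1600 m to 3500 m (saturated): cools by 6.7 × 1.9 = 12.73°C, giving -3.53°C.
Environment:
  From 1100 m to 2700 m (environment, lower layer): cools by 10.2 × 1.6 = 16.32°C, giving -2.22°C.
  From 2700 m to 3500 m (environment, upper layer): cools by 3.8 × 0.8 = 3.04°C, giving -5.26°C.
T_parcel − T_env = -3.53 − (-5.26) = +1.73°C

+1.73°C (parcel warmer than environment)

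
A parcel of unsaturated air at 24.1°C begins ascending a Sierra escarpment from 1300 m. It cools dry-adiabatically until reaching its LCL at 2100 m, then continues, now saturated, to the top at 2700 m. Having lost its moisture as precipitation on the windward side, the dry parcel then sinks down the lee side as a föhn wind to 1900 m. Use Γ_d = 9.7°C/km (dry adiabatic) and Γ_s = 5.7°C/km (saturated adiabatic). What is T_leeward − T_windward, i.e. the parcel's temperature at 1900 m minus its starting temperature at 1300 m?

-3.42°C

1300 → 2100 m (dry, 9.7°C/km): ΔT = -9.7 × 0.8 = -7.76°C → T = 16.34°C
2100 → 2700 m (saturated, 5.7°C/km): ΔT = -5.7 × 0.6 = -3.42°C → T = 12.92°C
2700 → 1900 m (dry descent, 9.7°C/km): ΔT = +9.7 × 0.8 = +7.76°C → T = 20.68°C
Net change vs windward start: 20.68 − 24.1 = -3.42°C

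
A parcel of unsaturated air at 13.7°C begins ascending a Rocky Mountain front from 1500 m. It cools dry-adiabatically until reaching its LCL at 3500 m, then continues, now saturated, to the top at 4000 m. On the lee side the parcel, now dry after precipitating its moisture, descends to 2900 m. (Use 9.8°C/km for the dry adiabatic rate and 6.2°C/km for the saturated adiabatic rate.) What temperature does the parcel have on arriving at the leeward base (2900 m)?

1.78°C

1500 → 3500 m (dry, 9.8°C/km): ΔT = -9.8 × 2 = -19.6°C → T = -5.9°C
3500 → 4000 m (saturated, 6.2°C/km): ΔT = -6.2 × 0.5 = -3.1°C → T = -9°C
4000 → 2900 m (dry descent, 9.8°C/km): ΔT = +9.8 × 1.1 = +10.78°C → T = 1.78°C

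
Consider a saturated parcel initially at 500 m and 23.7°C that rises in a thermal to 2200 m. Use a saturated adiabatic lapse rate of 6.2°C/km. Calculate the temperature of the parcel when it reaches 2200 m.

13.16°C

From 500 m to 2200 m (saturated adiabatic): cools by 6.2 × 1.7 = 10.54°C, giving 13.16°C.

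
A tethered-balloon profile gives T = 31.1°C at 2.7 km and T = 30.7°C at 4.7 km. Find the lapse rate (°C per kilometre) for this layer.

0.2°C/km

Γ = −ΔT/Δz = (31.1 − 30.7) / (4700 − 2700) m
  = 0.4°C / 2 km = 0.2°C/km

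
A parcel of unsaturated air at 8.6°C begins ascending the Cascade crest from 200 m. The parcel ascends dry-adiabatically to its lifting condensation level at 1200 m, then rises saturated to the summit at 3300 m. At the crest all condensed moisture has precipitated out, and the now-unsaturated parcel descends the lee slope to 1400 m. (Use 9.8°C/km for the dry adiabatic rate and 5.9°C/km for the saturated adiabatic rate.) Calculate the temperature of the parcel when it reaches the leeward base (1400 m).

5.03°C

From 200 m to 1200 m (dry): cools by 9.8 × 1 = 9.8°C, giving -1.2°C.
From 1200 m to 3300 m (saturated): cools by 5.9 × 2.1 = 12.39°C, giving -13.59°C.
From 3300 m to 1400 m (dry descent): warms by 9.8 × 1.9 = 18.62°C, giving 5.03°C.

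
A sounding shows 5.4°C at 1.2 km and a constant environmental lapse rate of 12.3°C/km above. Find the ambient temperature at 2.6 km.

Environmental to 2600 m: -12.3 × 1.4 km = -17.22°C, so T = -11.82°C.

-11.82°C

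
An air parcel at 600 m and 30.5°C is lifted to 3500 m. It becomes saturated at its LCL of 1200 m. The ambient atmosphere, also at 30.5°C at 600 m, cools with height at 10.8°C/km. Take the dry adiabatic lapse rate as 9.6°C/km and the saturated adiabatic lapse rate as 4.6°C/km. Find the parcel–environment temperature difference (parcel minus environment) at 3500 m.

Parcel:
  Dry to 1200 m: -9.6 × 0.6 km = -5.76°C, so T = 24.74°C.
  Saturated to 3500 m: -4.6 × 2.3 km = -10.58°C, so T = 14.16°C.
Environment:
  Environment to 3500 m: -10.8 × 2.9 km = -31.32°C, so T = -0.82°C.
T_parcel − T_env = 14.16 − (-0.82) = +14.98°C

+14.98°C (parcel warmer than environment)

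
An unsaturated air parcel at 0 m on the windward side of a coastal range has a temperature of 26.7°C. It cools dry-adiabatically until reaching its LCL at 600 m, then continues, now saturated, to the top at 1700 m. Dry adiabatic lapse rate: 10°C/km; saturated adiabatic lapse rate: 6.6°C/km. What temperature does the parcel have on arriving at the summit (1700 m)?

13.44°C

0–600 m, dry: Δz = 0.6 km ⇒ ΔT = -6°C; T = 20.7°C
600–1700 m, saturated: Δz = 1.1 km ⇒ ΔT = -7.26°C; T = 13.44°C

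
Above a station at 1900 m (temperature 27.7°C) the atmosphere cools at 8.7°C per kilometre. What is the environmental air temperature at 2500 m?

Environmental to 2500 m: -8.7 × 0.6 km = -5.22°C, so T = 22.48°C.

22.48°C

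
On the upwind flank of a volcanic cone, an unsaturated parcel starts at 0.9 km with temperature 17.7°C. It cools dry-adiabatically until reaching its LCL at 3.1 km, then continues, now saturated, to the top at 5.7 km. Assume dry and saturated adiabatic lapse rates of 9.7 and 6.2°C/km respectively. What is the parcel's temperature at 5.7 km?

-19.76°C

900–3100 m, dry: Δz = 2.2 km ⇒ ΔT = -21.34°C; T = -3.64°C
3100–5700 m, saturated: Δz = 2.6 km ⇒ ΔT = -16.12°C; T = -19.76°C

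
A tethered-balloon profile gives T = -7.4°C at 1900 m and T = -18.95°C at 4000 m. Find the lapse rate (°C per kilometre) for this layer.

5.5°C/km

Γ = −ΔT/Δz = (-7.4 − (-18.95)) / (4000 − 1900) m
  = 11.55°C / 2.1 km = 5.5°C/km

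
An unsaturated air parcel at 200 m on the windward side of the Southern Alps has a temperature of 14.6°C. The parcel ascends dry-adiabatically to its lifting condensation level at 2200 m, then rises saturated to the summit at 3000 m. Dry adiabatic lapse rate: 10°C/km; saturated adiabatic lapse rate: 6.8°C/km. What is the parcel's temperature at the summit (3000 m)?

-10.84°C

From 200 m to 2200 m (dry): cools by 10 × 2 = 20°C, giving -5.4°C.
From 2200 m to 3000 m (saturated): cools by 6.8 × 0.8 = 5.44°C, giving -10.84°C.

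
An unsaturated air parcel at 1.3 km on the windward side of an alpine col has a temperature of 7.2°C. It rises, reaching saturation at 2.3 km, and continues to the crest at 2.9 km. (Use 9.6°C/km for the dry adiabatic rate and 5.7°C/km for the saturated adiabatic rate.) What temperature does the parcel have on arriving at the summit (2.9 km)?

-5.82°C

1300–2300 m, dry: Δz = 1 km ⇒ ΔT = -9.6°C; T = -2.4°C
2300–2900 m, saturated: Δz = 0.6 km ⇒ ΔT = -3.42°C; T = -5.82°C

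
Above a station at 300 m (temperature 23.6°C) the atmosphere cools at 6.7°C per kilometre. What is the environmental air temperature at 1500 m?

15.56°C

From 300 m to 1500 m (environmental): cools by 6.7 × 1.2 = 8.04°C, giving 15.56°C.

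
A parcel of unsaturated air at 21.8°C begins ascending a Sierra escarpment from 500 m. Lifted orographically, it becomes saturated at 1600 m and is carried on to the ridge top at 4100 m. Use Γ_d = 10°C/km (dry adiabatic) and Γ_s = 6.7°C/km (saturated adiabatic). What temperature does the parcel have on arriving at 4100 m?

-5.95°C

From 500 m to 1600 m (dry): cools by 10 × 1.1 = 11°C, giving 10.8°C.
From 1600 m to 4100 m (saturated): cools by 6.7 × 2.5 = 16.75°C, giving -5.95°C.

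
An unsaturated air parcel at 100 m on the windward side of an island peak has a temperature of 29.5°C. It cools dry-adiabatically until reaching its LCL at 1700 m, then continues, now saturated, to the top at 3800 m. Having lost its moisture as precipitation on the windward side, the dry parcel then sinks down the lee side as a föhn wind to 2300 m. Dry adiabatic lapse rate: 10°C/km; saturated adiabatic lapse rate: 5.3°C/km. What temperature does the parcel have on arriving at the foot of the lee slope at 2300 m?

17.37°C

100 → 1700 m (dry, 10°C/km): ΔT = -10 × 1.6 = -16°C → T = 13.5°C
1700 → 3800 m (saturated, 5.3°C/km): ΔT = -5.3 × 2.1 = -11.13°C → T = 2.37°C
3800 → 2300 m (dry descent, 10°C/km): ΔT = +10 × 1.5 = +15°C → T = 17.37°C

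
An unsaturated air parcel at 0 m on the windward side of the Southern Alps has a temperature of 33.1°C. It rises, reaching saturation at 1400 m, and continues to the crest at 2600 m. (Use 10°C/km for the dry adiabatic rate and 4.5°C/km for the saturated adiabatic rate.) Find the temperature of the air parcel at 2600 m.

13.7°C

From 0 m to 1400 m (dry): cools by 10 × 1.4 = 14°C, giving 19.1°C.
From 1400 m to 2600 m (saturated): cools by 4.5 × 1.2 = 5.4°C, giving 13.7°C.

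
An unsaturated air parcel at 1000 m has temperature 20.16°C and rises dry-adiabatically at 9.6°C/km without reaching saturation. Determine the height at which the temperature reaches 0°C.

3100 m

Height above start = (20.16 − 0) / 9.6 = 2.1 km
Altitude = 1000 m + 2100 m = 3100 m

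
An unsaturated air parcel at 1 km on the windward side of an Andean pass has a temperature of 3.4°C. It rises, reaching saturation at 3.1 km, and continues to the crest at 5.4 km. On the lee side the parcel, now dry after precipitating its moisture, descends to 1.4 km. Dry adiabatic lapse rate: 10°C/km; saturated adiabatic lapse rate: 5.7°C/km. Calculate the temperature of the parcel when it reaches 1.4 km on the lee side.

9.29°C

1000 → 3100 m (dry, 10°C/km): ΔT = -10 × 2.1 = -21°C → T = -17.6°C
3100 → 5400 m (saturated, 5.7°C/km): ΔT = -5.7 × 2.3 = -13.11°C → T = -30.71°C
5400 → 1400 m (dry descent, 10°C/km): ΔT = +10 × 4 = +40°C → T = 9.29°C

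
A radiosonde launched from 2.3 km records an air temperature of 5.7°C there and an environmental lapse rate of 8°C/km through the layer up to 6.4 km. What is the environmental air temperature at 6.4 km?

-27.1°C

From 2300 m to 6400 m (environmental): cools by 8 × 4.1 = 32.8°C, giving -27.1°C.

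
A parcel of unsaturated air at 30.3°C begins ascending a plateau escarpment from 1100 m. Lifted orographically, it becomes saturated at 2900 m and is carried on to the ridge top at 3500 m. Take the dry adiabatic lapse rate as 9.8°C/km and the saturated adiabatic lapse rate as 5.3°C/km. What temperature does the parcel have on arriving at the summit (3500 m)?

From 1100 m to 2900 m (dry): cools by 9.8 × 1.8 = 17.64°C, giving 12.66°C.
From 2900 m to 3500 m (saturated): cools by 5.3 × 0.6 = 3.18°C, giving 9.48°C.

9.48°C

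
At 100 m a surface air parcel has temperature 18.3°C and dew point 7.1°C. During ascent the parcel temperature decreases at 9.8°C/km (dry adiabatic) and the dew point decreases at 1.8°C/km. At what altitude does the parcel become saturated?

1500 m

T and T_d converge at 9.8 − 1.8 = 8°C per km
Height above start = (18.3 − 7.1) / 8 = 1.4 km
LCL altitude = 100 m + 1400 m = 1500 m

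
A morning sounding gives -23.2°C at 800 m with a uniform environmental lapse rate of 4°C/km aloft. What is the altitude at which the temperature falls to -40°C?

5000 m

Height above start = (-23.2 − (-40)) / 4 = 4.2 km
Altitude = 800 m + 4200 m = 5000 m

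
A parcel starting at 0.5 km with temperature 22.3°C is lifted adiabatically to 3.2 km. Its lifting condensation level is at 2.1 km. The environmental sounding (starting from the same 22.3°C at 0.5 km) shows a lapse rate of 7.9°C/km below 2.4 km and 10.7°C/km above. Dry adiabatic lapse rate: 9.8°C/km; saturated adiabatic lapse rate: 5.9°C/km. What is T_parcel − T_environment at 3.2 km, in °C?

Parcel:
  500–2100 m, dry: Δz = 1.6 km ⇒ ΔT = -15.68°C; T = 6.62°C
  2100–3200 m, saturated: Δz = 1.1 km ⇒ ΔT = -6.49°C; T = 0.13°C
Environment:
  500–2400 m, environment, lower layer: Δz = 1.9 km ⇒ ΔT = -15.01°C; T = 7.29°C
  2400–3200 m, environment, upper layer: Δz = 0.8 km ⇒ ΔT = -8.56°C; T = -1.27°C
T_parcel − T_env = 0.13 − (-1.27) = +1.4°C

+1.4°C (parcel warmer than environment)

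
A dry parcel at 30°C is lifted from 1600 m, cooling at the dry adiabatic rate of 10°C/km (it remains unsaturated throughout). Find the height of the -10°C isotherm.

5600 m

Height above start = (30 − (-10)) / 10 = 4 km
Altitude = 1600 m + 4000 m = 5600 m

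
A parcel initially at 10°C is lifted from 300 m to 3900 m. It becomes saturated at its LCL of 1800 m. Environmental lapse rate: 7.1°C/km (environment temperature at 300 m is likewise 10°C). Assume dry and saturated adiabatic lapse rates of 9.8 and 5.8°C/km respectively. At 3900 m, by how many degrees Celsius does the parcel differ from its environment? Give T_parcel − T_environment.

Parcel:
  From 300 m to 1800 m (dry): cools by 9.8 × 1.5 = 14.7°C, giving -4.7°C.
  From 1800 m to 3900 m (saturated): cools by 5.8 × 2.1 = 12.18°C, giving -16.88°C.
Environment:
  From 300 m to 3900 m (environment): cools by 7.1 × 3.6 = 25.56°C, giving -15.56°C.
T_parcel − T_env = -16.88 − (-15.56) = -1.32°C

-1.32°C (parcel cooler than environment)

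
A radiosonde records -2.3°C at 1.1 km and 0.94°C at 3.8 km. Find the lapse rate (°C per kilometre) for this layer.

-1.2°C/km

Γ = −ΔT/Δz = (-2.3 − 0.94) / (3800 − 1100) m
  = -3.24°C / 2.7 km = -1.2°C/km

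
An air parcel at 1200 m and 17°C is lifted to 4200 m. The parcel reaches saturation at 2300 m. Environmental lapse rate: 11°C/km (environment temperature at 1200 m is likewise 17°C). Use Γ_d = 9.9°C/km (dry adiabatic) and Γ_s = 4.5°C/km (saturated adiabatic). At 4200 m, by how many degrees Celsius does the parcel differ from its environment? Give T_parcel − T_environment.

+13.56°C (parcel warmer than environment)

Parcel:
  1200–2300 m, dry: Δz = 1.1 km ⇒ ΔT = -10.89°C; T = 6.11°C
  2300–4200 m, saturated: Δz = 1.9 km ⇒ ΔT = -8.55°C; T = -2.44°C
Environment:
  1200–4200 m, environment: Δz = 3 km ⇒ ΔT = -33°C; T = -16°C
T_parcel − T_env = -2.44 − (-16) = +13.56°C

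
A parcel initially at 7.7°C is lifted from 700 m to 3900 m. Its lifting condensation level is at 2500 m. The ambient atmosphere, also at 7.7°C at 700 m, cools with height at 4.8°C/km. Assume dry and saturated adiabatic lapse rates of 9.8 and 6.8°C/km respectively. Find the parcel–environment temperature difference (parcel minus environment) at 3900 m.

-11.8°C (parcel cooler than environment)

Parcel:
  Dry to 2500 m: -9.8 × 1.8 km = -17.64°C, so T = -9.94°C.
  Saturated to 3900 m: -6.8 × 1.4 km = -9.52°C, so T = -19.46°C.
Environment:
  Environment to 3900 m: -4.8 × 3.2 km = -15.36°C, so T = -7.66°C.
T_parcel − T_env = -19.46 − (-7.66) = -11.8°C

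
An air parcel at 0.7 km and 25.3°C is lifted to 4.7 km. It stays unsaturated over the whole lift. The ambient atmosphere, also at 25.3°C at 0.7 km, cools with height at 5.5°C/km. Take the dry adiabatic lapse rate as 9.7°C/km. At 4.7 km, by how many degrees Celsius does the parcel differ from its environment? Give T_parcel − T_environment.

Parcel:
  Dry to 4700 m: -9.7 × 4 km = -38.8°C, so T = -13.5°C.
Environment:
  Environment to 4700 m: -5.5 × 4 km = -22°C, so T = 3.3°C.
T_parcel − T_env = -13.5 − 3.3 = -16.8°C

-16.8°C (parcel cooler than environment)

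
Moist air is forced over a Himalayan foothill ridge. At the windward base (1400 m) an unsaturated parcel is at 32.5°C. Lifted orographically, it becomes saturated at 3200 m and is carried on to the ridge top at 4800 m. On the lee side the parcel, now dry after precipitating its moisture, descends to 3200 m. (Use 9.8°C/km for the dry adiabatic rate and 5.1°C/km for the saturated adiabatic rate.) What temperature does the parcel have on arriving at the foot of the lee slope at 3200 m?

22.38°C

Dry to 3200 m: -9.8 × 1.8 km = -17.64°C, so T = 14.86°C.
Saturated to 4800 m: -5.1 × 1.6 km = -8.16°C, so T = 6.7°C.
Dry descent to 3200 m: +9.8 × 1.6 km = +15.68°C, so T = 22.38°C.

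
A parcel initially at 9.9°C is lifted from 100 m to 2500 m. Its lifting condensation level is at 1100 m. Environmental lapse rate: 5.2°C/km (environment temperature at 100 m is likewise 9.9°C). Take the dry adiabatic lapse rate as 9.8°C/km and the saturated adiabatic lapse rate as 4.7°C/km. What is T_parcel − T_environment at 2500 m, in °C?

-3.9°C (parcel cooler than environment)

Parcel:
  From 100 m to 1100 m (dry): cools by 9.8 × 1 = 9.8°C, giving 0.1°C.
  From 1100 m to 2500 m (saturated): cools by 4.7 × 1.4 = 6.58°C, giving -6.48°C.
Environment:
  From 100 m to 2500 m (environment): cools by 5.2 × 2.4 = 12.48°C, giving -2.58°C.
T_parcel − T_env = -6.48 − (-2.58) = -3.9°C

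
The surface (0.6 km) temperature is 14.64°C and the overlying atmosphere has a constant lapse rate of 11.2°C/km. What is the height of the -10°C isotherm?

Height above start = (14.64 − (-10)) / 11.2 = 2.2 km
Altitude = 600 m + 2200 m = 2800 m

2.8 km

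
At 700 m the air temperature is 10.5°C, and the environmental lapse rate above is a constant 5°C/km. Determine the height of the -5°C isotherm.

3800 m

Height above start = (10.5 − (-5)) / 5 = 3.1 km
Altitude = 700 m + 3100 m = 3800 m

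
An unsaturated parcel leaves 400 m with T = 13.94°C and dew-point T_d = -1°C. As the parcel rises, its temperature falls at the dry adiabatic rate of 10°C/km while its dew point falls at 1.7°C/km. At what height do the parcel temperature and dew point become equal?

2200 m

T and T_d converge at 10 − 1.7 = 8.3°C per km
Height above start = (13.94 − (-1)) / 8.3 = 1.8 km
LCL altitude = 400 m + 1800 m = 2200 m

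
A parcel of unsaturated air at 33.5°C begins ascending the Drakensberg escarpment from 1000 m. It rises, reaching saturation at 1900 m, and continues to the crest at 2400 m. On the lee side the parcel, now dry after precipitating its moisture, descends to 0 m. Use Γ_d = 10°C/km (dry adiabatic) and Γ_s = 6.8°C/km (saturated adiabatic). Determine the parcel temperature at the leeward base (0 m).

From 1000 m to 1900 m (dry): cools by 10 × 0.9 = 9°C, giving 24.5°C.
From 1900 m to 2400 m (saturated): cools by 6.8 × 0.5 = 3.4°C, giving 21.1°C.
From 2400 m to 0 m (dry descent): warms by 10 × 2.4 = 24°C, giving 45.1°C.

45.1°C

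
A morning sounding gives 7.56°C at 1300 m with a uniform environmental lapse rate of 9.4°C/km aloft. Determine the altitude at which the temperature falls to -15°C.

Height above start = (7.56 − (-15)) / 9.4 = 2.4 km
Altitude = 1300 m + 2400 m = 3700 m

3700 m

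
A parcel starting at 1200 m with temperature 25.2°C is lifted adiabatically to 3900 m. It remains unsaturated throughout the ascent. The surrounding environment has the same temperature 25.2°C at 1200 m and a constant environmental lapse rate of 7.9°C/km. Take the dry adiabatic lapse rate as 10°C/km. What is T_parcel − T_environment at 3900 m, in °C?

Parcel:
  Dry to 3900 m: -10 × 2.7 km = -27°C, so T = -1.8°C.
Environment:
  Environment to 3900 m: -7.9 × 2.7 km = -21.33°C, so T = 3.87°C.
T_parcel − T_env = -1.8 − 3.87 = -5.67°C

-5.67°C (parcel cooler than environment)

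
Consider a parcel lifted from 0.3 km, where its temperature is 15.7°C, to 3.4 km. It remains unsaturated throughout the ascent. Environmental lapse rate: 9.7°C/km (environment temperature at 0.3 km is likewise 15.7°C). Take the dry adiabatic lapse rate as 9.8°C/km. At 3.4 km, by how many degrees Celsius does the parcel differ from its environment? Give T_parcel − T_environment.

Parcel:
  300–3400 m, dry: Δz = 3.1 km ⇒ ΔT = -30.38°C; T = -14.68°C
Environment:
  300–3400 m, environment: Δz = 3.1 km ⇒ ΔT = -30.07°C; T = -14.37°C
T_parcel − T_env = -14.68 − (-14.37) = -0.31°C

-0.31°C (parcel cooler than environment)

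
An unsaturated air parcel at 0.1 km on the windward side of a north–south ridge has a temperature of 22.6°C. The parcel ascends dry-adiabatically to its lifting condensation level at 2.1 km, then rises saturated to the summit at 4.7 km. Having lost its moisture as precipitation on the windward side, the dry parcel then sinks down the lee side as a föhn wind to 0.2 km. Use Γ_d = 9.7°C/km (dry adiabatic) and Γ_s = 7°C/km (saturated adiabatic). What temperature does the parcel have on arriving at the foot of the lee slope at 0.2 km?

28.65°C

Dry to 2100 m: -9.7 × 2 km = -19.4°C, so T = 3.2°C.
Saturated to 4700 m: -7 × 2.6 km = -18.2°C, so T = -15°C.
Dry descent to 200 m: +9.7 × 4.5 km = +43.65°C, so T = 28.65°C.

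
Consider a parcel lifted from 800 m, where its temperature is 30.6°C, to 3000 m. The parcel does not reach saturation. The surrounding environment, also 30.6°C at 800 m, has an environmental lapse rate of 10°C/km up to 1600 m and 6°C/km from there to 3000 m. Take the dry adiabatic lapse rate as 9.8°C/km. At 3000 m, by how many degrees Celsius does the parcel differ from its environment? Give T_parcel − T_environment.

Parcel:
  Dry to 3000 m: -9.8 × 2.2 km = -21.56°C, so T = 9.04°C.
Environment:
  Environment, lower layer to 1600 m: -10 × 0.8 km = -8°C, so T = 22.6°C.
  Environment, upper layer to 3000 m: -6 × 1.4 km = -8.4°C, so T = 14.2°C.
T_parcel − T_env = 9.04 − 14.2 = -5.16°C

-5.16°C (parcel cooler than environment)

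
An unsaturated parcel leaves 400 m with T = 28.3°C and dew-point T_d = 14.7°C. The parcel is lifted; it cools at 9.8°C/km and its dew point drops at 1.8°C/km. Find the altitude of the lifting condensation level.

T and T_d converge at 9.8 − 1.8 = 8°C per km
Height above start = (28.3 − 14.7) / 8 = 1.7 km
LCL altitude = 400 m + 1700 m = 2100 m

2100 m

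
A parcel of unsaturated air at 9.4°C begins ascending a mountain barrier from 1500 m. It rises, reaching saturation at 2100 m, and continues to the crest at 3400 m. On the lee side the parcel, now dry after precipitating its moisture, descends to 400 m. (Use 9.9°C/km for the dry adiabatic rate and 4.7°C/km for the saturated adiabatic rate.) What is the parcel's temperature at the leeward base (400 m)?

1500 → 2100 m (dry, 9.9°C/km): ΔT = -9.9 × 0.6 = -5.94°C → T = 3.46°C
2100 → 3400 m (saturated, 4.7°C/km): ΔT = -4.7 × 1.3 = -6.11°C → T = -2.65°C
3400 → 400 m (dry descent, 9.9°C/km): ΔT = +9.9 × 3 = +29.7°C → T = 27.05°C

27.05°C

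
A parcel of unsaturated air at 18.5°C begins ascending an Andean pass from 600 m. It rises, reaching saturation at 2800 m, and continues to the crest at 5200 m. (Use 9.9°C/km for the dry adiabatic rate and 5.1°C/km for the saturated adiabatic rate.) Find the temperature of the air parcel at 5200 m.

Dry to 2800 m: -9.9 × 2.2 km = -21.78°C, so T = -3.28°C.
Saturated to 5200 m: -5.1 × 2.4 km = -12.24°C, so T = -15.52°C.

-15.52°C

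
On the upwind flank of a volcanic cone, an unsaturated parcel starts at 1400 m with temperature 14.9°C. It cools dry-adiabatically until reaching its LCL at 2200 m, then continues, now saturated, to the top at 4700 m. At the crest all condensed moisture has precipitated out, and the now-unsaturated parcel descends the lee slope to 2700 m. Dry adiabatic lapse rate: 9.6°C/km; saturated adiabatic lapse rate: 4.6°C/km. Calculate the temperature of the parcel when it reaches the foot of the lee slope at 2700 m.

14.92°C

From 1400 m to 2200 m (dry): cools by 9.6 × 0.8 = 7.68°C, giving 7.22°C.
From 2200 m to 4700 m (saturated): cools by 4.6 × 2.5 = 11.5°C, giving -4.28°C.
From 4700 m to 2700 m (dry descent): warms by 9.6 × 2 = 19.2°C, giving 14.92°C.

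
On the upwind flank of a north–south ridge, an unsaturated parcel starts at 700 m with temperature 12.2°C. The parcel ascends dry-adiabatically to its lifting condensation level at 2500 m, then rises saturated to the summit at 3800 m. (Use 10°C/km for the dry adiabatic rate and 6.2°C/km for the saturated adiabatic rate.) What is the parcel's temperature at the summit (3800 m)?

700–2500 m, dry: Δz = 1.8 km ⇒ ΔT = -18°C; T = -5.8°C
2500–3800 m, saturated: Δz = 1.3 km ⇒ ΔT = -8.06°C; T = -13.86°C

-13.86°C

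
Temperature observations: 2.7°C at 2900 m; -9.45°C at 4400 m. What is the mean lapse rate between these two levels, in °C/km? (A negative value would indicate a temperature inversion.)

Γ = −ΔT/Δz = (2.7 − (-9.45)) / (4400 − 2900) m
  = 12.15°C / 1.5 km = 8.1°C/km

8.1°C/km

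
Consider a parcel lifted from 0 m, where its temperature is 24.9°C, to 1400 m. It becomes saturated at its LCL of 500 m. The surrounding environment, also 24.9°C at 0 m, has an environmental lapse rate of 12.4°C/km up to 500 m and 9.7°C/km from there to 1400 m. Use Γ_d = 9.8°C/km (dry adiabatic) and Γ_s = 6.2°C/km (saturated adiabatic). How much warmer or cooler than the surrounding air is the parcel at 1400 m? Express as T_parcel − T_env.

+4.45°C (parcel warmer than environment)

Parcel:
  0–500 m, dry: Δz = 0.5 km ⇒ ΔT = -4.9°C; T = 20°C
  500–1400 m, saturated: Δz = 0.9 km ⇒ ΔT = -5.58°C; T = 14.42°C
Environment:
  0–500 m, environment, lower layer: Δz = 0.5 km ⇒ ΔT = -6.2°C; T = 18.7°C
  500–1400 m, environment, upper layer: Δz = 0.9 km ⇒ ΔT = -8.73°C; T = 9.97°C
T_parcel − T_env = 14.42 − 9.97 = +4.45°C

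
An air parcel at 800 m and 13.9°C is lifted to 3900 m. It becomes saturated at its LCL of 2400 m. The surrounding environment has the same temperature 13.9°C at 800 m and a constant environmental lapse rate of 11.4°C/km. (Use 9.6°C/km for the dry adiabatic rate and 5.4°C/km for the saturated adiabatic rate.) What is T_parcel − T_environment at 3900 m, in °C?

+11.88°C (parcel warmer than environment)

Parcel:
  800–2400 m, dry: Δz = 1.6 km ⇒ ΔT = -15.36°C; T = -1.46°C
  2400–3900 m, saturated: Δz = 1.5 km ⇒ ΔT = -8.1°C; T = -9.56°C
Environment:
  800–3900 m, environment: Δz = 3.1 km ⇒ ΔT = -35.34°C; T = -21.44°C
T_parcel − T_env = -9.56 − (-21.44) = +11.88°C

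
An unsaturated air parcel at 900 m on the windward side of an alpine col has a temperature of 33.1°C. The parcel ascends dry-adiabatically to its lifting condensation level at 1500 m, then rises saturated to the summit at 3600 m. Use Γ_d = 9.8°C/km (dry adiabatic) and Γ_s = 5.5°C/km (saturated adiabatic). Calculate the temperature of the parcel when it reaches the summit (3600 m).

15.67°C

900 → 1500 m (dry, 9.8°C/km): ΔT = -9.8 × 0.6 = -5.88°C → T = 27.22°C
1500 → 3600 m (saturated, 5.5°C/km): ΔT = -5.5 × 2.1 = -11.55°C → T = 15.67°C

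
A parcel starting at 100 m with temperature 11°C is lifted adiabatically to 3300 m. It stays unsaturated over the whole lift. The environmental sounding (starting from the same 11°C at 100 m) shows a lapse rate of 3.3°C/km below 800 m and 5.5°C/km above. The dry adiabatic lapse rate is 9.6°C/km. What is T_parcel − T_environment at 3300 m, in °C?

Parcel:
  100–3300 m, dry: Δz = 3.2 km ⇒ ΔT = -30.72°C; T = -19.72°C
Environment:
  100–800 m, environment, lower layer: Δz = 0.7 km ⇒ ΔT = -2.31°C; T = 8.69°C
  800–3300 m, environment, upper layer: Δz = 2.5 km ⇒ ΔT = -13.75°C; T = -5.06°C
T_parcel − T_env = -19.72 − (-5.06) = -14.66°C

-14.66°C (parcel cooler than environment)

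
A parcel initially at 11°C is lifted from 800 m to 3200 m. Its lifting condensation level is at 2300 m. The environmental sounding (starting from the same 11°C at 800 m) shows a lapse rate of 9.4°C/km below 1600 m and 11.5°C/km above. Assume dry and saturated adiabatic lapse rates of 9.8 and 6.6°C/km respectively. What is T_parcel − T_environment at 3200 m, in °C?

Parcel:
  800–2300 m, dry: Δz = 1.5 km ⇒ ΔT = -14.7°C; T = -3.7°C
  2300–3200 m, saturated: Δz = 0.9 km ⇒ ΔT = -5.94°C; T = -9.64°C
Environment:
  800–1600 m, environment, lower layer: Δz = 0.8 km ⇒ ΔT = -7.52°C; T = 3.48°C
  1600–3200 m, environment, upper layer: Δz = 1.6 km ⇒ ΔT = -18.4°C; T = -14.92°C
T_parcel − T_env = -9.64 − (-14.92) = +5.28°C

+5.28°C (parcel warmer than environment)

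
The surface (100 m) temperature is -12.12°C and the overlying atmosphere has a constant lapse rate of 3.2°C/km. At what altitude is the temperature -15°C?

1000 m

Height above start = (-12.12 − (-15)) / 3.2 = 0.9 km
Altitude = 100 m + 900 m = 1000 m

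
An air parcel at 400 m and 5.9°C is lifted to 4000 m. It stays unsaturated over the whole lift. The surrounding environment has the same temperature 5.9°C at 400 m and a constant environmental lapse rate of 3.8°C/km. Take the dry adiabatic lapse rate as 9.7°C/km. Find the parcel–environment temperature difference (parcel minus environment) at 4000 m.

-21.24°C (parcel cooler than environment)

Parcel:
  400 → 4000 m (dry, 9.7°C/km): ΔT = -9.7 × 3.6 = -34.92°C → T = -29.02°C
Environment:
  400 → 4000 m (environment, 3.8°C/km): ΔT = -3.8 × 3.6 = -13.68°C → T = -7.78°C
T_parcel − T_env = -29.02 − (-7.78) = -21.24°C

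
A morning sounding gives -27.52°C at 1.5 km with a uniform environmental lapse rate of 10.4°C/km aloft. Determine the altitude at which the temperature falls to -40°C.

Height above start = (-27.52 − (-40)) / 10.4 = 1.2 km
Altitude = 1500 m + 1200 m = 2700 m

2.7 km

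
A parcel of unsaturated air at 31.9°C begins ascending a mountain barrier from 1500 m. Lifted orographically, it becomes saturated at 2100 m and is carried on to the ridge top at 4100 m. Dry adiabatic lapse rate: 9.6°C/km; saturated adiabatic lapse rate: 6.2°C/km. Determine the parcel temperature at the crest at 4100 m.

13.74°C

From 1500 m to 2100 m (dry): cools by 9.6 × 0.6 = 5.76°C, giving 26.14°C.
From 2100 m to 4100 m (saturated): cools by 6.2 × 2 = 12.4°C, giving 13.74°C.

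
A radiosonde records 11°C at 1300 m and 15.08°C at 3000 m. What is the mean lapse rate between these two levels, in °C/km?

-2.4°C/km

Γ = −ΔT/Δz = (11 − 15.08) / (3000 − 1300) m
  = -4.08°C / 1.7 km = -2.4°C/km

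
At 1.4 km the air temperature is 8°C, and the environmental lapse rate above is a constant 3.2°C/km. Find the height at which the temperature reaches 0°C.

3.9 km

Height above start = (8 − 0) / 3.2 = 2.5 km
Altitude = 1400 m + 2500 m = 3900 m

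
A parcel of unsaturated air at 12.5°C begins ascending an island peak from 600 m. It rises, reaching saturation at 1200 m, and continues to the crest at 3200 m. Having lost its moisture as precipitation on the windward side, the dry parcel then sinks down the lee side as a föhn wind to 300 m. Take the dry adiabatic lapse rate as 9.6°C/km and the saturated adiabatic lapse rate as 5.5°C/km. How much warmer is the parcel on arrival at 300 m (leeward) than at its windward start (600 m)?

From 600 m to 1200 m (dry): cools by 9.6 × 0.6 = 5.76°C, giving 6.74°C.
From 1200 m to 3200 m (saturated): cools by 5.5 × 2 = 11°C, giving -4.26°C.
From 3200 m to 300 m (dry descent): warms by 9.6 × 2.9 = 27.84°C, giving 23.58°C.
Net change vs windward start: 23.58 − 12.5 = +11.08°C

+11.08°C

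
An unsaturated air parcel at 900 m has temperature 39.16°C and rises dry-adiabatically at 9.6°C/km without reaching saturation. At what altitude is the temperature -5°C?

Height above start = (39.16 − (-5)) / 9.6 = 4.6 km
Altitude = 900 m + 4600 m = 5500 m

5500 m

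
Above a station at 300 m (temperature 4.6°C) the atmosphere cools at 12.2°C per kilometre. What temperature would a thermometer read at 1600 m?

-11.26°C

Environmental to 1600 m: -12.2 × 1.3 km = -15.86°C, so T = -11.26°C.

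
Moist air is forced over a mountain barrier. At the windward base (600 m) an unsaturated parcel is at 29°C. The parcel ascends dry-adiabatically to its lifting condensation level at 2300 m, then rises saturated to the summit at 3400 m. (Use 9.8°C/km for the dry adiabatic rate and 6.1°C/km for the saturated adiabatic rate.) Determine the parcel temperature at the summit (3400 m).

5.63°C

600–2300 m, dry: Δz = 1.7 km ⇒ ΔT = -16.66°C; T = 12.34°C
2300–3400 m, saturated: Δz = 1.1 km ⇒ ΔT = -6.71°C; T = 5.63°C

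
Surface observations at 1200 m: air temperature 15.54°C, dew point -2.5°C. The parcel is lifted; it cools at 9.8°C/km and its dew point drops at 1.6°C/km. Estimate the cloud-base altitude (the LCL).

T and T_d converge at 9.8 − 1.6 = 8.2°C per km
Height above start = (15.54 − (-2.5)) / 8.2 = 2.2 km
LCL altitude = 1200 m + 2200 m = 3400 m

3400 m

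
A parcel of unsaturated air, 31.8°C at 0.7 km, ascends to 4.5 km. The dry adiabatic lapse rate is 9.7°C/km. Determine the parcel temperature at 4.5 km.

-5.06°C

From 700 m to 4500 m (dry adiabatic): cools by 9.7 × 3.8 = 36.86°C, giving -5.06°C.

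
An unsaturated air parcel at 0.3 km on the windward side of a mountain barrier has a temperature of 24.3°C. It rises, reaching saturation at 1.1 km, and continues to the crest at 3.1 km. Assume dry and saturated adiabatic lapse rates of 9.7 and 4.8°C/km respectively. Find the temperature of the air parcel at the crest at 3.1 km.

6.94°C

From 300 m to 1100 m (dry): cools by 9.7 × 0.8 = 7.76°C, giving 16.54°C.
From 1100 m to 3100 m (saturated): cools by 4.8 × 2 = 9.6°C, giving 6.94°C.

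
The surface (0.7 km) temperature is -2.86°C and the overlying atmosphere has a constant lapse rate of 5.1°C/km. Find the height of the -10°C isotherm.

2.1 km

Height above start = (-2.86 − (-10)) / 5.1 = 1.4 km
Altitude = 700 m + 1400 m = 2100 m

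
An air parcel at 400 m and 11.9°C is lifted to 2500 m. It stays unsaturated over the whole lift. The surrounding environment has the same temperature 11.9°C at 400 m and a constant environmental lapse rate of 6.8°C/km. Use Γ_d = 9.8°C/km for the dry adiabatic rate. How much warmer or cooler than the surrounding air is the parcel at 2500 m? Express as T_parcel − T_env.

Parcel:
  From 400 m to 2500 m (dry): cools by 9.8 × 2.1 = 20.58°C, giving -8.68°C.
Environment:
  From 400 m to 2500 m (environment): cools by 6.8 × 2.1 = 14.28°C, giving -2.38°C.
T_parcel − T_env = -8.68 − (-2.38) = -6.3°C

-6.3°C (parcel cooler than environment)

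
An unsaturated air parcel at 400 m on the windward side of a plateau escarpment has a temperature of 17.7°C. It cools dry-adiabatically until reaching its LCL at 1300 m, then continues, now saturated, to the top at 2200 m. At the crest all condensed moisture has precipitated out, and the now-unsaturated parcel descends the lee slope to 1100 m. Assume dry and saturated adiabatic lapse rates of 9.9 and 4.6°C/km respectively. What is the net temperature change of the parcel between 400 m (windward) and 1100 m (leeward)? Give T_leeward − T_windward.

-2.16°C

Dry to 1300 m: -9.9 × 0.9 km = -8.91°C, so T = 8.79°C.
Saturated to 2200 m: -4.6 × 0.9 km = -4.14°C, so T = 4.65°C.
Dry descent to 1100 m: +9.9 × 1.1 km = +10.89°C, so T = 15.54°C.
Net change vs windward start: 15.54 − 17.7 = -2.16°C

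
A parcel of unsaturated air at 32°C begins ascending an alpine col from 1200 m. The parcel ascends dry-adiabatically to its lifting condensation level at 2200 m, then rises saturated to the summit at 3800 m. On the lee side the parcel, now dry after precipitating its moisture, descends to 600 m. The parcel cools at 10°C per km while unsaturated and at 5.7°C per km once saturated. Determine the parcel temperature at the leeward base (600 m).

44.88°C

Dry to 2200 m: -10 × 1 km = -10°C, so T = 22°C.
Saturated to 3800 m: -5.7 × 1.6 km = -9.12°C, so T = 12.88°C.
Dry descent to 600 m: +10 × 3.2 km = +32°C, so T = 44.88°C.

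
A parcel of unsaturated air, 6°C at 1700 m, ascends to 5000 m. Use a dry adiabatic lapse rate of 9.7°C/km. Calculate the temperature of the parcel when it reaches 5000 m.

1700 → 5000 m (dry adiabatic, 9.7°C/km): ΔT = -9.7 × 3.3 = -32.01°C → T = -26.01°C

-26.01°C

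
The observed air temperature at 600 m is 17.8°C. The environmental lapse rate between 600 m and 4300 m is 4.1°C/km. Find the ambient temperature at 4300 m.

600 → 4300 m (environmental, 4.1°C/km): ΔT = -4.1 × 3.7 = -15.17°C → T = 2.63°C

2.63°C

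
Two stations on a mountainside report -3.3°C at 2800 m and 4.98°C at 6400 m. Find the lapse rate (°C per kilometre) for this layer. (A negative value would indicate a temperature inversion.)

Γ = −ΔT/Δz = (-3.3 − 4.98) / (6400 − 2800) m
  = -8.28°C / 3.6 km = -2.3°C/km

-2.3°C/km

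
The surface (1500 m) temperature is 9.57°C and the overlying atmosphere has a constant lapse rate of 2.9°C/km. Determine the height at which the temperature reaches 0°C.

4800 m

Height above start = (9.57 − 0) / 2.9 = 3.3 km
Altitude = 1500 m + 3300 m = 4800 m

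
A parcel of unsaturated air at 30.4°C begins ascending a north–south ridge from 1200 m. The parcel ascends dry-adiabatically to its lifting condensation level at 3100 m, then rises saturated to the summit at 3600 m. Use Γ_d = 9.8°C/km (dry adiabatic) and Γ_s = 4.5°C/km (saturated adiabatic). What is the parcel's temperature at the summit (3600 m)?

9.53°C

1200 → 3100 m (dry, 9.8°C/km): ΔT = -9.8 × 1.9 = -18.62°C → T = 11.78°C
3100 → 3600 m (saturated, 4.5°C/km): ΔT = -4.5 × 0.5 = -2.25°C → T = 9.53°C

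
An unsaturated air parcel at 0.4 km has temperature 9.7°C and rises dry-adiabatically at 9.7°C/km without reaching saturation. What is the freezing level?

1.4 km

Height above start = (9.7 − 0) / 9.7 = 1 km
Altitude = 400 m + 1000 m = 1400 m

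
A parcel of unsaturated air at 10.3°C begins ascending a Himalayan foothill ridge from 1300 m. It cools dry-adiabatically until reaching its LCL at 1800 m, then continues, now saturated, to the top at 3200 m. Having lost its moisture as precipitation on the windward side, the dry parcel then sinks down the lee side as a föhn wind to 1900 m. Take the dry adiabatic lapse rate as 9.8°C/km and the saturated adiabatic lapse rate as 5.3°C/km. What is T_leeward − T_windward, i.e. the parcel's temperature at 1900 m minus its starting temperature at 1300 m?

+0.42°C

From 1300 m to 1800 m (dry): cools by 9.8 × 0.5 = 4.9°C, giving 5.4°C.
From 1800 m to 3200 m (saturated): cools by 5.3 × 1.4 = 7.42°C, giving -2.02°C.
From 3200 m to 1900 m (dry descent): warms by 9.8 × 1.3 = 12.74°C, giving 10.72°C.
Net change vs windward start: 10.72 − 10.3 = +0.42°C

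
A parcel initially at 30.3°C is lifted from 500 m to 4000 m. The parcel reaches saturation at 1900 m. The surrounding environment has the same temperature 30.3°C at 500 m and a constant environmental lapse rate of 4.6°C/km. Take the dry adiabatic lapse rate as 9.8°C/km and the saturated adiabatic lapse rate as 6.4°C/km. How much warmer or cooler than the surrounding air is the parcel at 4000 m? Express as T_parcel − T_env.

-11.06°C (parcel cooler than environment)

Parcel:
  Dry to 1900 m: -9.8 × 1.4 km = -13.72°C, so T = 16.58°C.
  Saturated to 4000 m: -6.4 × 2.1 km = -13.44°C, so T = 3.14°C.
Environment:
  Environment to 4000 m: -4.6 × 3.5 km = -16.1°C, so T = 14.2°C.
T_parcel − T_env = 3.14 − 14.2 = -11.06°C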